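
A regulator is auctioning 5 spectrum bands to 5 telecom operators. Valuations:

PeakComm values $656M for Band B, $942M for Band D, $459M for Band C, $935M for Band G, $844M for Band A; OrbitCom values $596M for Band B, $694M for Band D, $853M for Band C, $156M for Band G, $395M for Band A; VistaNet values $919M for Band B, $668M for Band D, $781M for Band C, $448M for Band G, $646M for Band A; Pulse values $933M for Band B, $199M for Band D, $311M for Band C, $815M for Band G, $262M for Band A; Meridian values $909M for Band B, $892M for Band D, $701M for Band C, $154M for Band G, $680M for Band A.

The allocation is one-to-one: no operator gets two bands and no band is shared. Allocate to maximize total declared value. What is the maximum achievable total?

Max total: $4323M

Optimal: PeakComm→Band A ($844M), OrbitCom→Band C ($853M), VistaNet→Band B ($919M), Pulse→Band G ($815M), Meridian→Band D ($892M) — total 844+853+919+815+892 = $4323M.
Max-entry greedy (repeatedly take the single best remaining cell) gives $3856M, worse by 467.
Next-best assignment: PeakComm→Band G, OrbitCom→Band C, VistaNet→Band A, Pulse→Band B, Meridian→Band D = $4259M.
Checked against all permutations: $4323M is optimal.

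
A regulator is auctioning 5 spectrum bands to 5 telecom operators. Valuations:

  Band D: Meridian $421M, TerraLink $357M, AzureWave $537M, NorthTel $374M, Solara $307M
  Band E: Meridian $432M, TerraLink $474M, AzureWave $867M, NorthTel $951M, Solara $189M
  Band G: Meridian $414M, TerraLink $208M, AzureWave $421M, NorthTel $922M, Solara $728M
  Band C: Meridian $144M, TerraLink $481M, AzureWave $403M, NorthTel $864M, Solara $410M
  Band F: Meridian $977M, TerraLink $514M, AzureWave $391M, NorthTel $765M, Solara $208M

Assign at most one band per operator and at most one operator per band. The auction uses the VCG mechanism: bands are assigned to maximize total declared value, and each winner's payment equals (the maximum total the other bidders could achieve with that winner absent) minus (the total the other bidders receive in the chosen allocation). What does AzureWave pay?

AzureWave pays $211M.

Efficient allocation: Meridian→Band F ($977M), TerraLink→Band D ($357M), AzureWave→Band E ($867M), NorthTel→Band C ($864M), Solara→Band G ($728M); total welfare W = $3793M.
AzureWave receives Band E at value $867M, so the others get W − 867 = $2926M.
Without AzureWave: best allocation of the remaining 4 bidders over all 5 bands is Meridian→Band F ($977M), TerraLink→Band C ($481M), NorthTel→Band E ($951M), Solara→Band G ($728M), total $3137M.
VCG payment = (others' best without AzureWave) − (others' welfare with AzureWave) = 3137 − 2926 = $211M.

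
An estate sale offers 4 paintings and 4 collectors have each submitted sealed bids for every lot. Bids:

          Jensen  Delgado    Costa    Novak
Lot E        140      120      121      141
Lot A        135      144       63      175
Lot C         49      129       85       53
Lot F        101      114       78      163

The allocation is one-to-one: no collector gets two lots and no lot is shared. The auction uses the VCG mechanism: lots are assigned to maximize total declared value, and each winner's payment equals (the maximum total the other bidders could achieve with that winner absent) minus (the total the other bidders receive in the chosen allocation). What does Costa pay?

Costa pays $20.

Efficient allocation: Jensen→Lot A ($135), Delgado→Lot C ($129), Costa→Lot E ($121), Novak→Lot F ($163); total welfare W = $548.
Costa receives Lot E at value $121, so the others get W − 121 = $427.
Without Costa: best allocation of the remaining 3 bidders over all 4 lots is Jensen→Lot E ($140), Delgado→Lot A ($144), Novak→Lot F ($163), total $447.
VCG payment = (others' best without Costa) − (others' welfare with Costa) = 447 − 427 = $20.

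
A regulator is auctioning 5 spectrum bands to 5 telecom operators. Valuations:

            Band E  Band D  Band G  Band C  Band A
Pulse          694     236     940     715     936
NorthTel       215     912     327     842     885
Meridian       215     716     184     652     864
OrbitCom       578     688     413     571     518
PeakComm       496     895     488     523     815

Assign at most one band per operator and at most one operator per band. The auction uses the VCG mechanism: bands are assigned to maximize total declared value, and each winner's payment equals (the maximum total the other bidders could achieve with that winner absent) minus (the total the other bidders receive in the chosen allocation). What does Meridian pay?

Meridian pays $43M.

Efficient allocation: Pulse→Band G ($940M), NorthTel→Band C ($842M), Meridian→Band A ($864M), OrbitCom→Band E ($578M), PeakComm→Band D ($895M); total welfare W = $4119M.
Meridian receives Band A at value $864M, so the others get W − 864 = $3255M.
Without Meridian: best allocation of the remaining 4 bidders over all 5 bands is Pulse→Band G ($940M), NorthTel→Band A ($885M), OrbitCom→Band E ($578M), PeakComm→Band D ($895M), total $3298M.
VCG payment = (others' best without Meridian) − (others' welfare with Meridian) = 3298 − 3255 = $43M.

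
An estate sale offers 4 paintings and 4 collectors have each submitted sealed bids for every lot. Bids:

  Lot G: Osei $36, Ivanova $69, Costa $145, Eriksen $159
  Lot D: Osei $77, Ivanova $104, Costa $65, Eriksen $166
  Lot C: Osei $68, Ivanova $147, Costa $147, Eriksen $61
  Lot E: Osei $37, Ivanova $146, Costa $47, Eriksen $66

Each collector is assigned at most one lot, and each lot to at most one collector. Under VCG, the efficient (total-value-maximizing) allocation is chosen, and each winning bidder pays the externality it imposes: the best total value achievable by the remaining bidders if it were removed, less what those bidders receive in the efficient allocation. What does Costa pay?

Costa pays $1.

Efficient allocation: Osei→Lot D ($77), Ivanova→Lot E ($146), Costa→Lot C ($147), Eriksen→Lot G ($159); total welfare W = $529.
Costa receives Lot C at value $147, so the others get W − 147 = $382.
Without Costa: best allocation of the remaining 3 bidders over all 4 lots is Osei→Lot D ($77), Ivanova→Lot C ($147), Eriksen→Lot G ($159), total $383.
VCG payment = (others' best without Costa) − (others' welfare with Costa) = 383 − 382 = $1.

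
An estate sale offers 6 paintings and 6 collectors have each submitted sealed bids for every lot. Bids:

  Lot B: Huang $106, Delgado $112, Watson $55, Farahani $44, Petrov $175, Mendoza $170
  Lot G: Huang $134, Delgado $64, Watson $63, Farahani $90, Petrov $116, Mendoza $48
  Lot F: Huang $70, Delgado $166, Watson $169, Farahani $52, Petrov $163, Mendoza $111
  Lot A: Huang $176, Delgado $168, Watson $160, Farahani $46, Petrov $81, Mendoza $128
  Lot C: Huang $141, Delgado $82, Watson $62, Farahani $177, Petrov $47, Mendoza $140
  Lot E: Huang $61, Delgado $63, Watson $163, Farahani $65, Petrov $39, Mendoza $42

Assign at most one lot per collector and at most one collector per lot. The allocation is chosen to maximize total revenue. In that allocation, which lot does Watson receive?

Optimal: Huang→Lot G ($134), Delgado→Lot A ($168), Watson→Lot E ($163), Farahani→Lot C ($177), Petrov→Lot F ($163), Mendoza→Lot B ($170) — total 134+168+163+177+163+170 = $975.
Row-greedy (each collector in turn takes its best remaining lot) gives $905, worse by 70.
Watson's own top lot is Lot F ($169), but forcing Watson→Lot F and reassigning the rest optimally gives only $871 — worse by 104.

Watson receives Lot E.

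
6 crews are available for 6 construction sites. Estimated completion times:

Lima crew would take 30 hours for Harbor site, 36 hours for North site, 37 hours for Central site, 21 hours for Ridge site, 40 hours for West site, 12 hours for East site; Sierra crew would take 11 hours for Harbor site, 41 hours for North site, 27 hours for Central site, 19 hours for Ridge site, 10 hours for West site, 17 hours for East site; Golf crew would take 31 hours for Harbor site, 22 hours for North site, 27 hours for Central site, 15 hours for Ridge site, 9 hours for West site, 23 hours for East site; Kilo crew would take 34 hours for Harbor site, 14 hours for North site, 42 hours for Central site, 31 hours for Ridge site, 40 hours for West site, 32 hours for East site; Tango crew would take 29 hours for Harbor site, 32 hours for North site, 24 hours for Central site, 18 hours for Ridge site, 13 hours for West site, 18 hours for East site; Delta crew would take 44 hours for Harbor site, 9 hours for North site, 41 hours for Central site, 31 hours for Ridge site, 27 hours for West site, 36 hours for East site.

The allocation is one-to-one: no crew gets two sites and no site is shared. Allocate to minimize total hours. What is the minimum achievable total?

Treat this as an assignment problem: match each crew to one site.
Optimal: Lima crew→East site (12 hours), Sierra crew→Harbor site (11 hours), Golf crew→West site (9 hours), Kilo crew→Ridge site (31 hours), Tango crew→Central site (24 hours), Delta crew→North site (9 hours) — total 12+11+9+31+24+9 = 96 hours.
Column-greedy (each site in turn goes to its cheapest remaining crew) gives 131 hours, worse by 35.
Swapping Tango crew↔Lima crew (Tango crew→East site 18 hours, Lima crew→Central site 37 hours) adds 19.
Every other assignment is strictly worse.

Minimum total: 96 hours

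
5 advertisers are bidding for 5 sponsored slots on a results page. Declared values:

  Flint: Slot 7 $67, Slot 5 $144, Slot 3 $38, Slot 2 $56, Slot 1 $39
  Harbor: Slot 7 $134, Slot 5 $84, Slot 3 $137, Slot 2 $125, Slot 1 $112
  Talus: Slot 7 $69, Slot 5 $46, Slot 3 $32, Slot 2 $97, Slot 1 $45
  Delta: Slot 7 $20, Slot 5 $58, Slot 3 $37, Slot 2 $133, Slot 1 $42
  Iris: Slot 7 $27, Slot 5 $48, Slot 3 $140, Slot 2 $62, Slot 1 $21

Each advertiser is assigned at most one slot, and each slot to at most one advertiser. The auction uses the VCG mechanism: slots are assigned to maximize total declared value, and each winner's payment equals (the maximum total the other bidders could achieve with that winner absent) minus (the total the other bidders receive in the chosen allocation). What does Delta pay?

Efficient allocation: Flint→Slot 5 ($144), Harbor→Slot 1 ($112), Talus→Slot 7 ($69), Delta→Slot 2 ($133), Iris→Slot 3 ($140); total welfare W = $598.
Delta receives Slot 2 at value $133, so the others get W − 133 = $465.
Without Delta: best allocation of the remaining 4 bidders over all 5 slots is Flint→Slot 5 ($144), Harbor→Slot 7 ($134), Talus→Slot 2 ($97), Iris→Slot 3 ($140), total $515.
VCG payment = (others' best without Delta) − (others' welfare with Delta) = 515 − 465 = $50.

Delta pays $50.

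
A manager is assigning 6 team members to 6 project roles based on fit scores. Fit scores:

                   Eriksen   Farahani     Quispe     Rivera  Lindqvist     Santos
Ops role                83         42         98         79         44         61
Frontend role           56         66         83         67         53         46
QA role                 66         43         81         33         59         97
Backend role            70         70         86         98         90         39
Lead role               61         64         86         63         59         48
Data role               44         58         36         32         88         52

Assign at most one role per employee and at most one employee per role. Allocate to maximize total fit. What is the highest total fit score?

Maximum total: 518 pts

Optimal: Eriksen→Ops role (83 pts), Farahani→Frontend role (66 pts), Quispe→Lead role (86 pts), Rivera→Backend role (98 pts), Lindqvist→Data role (88 pts), Santos→QA role (97 pts) — total 83+66+86+98+88+97 = 518 pts.
Max-entry greedy (repeatedly take the single best remaining cell) gives 508 pts, worse by 10.
Next-best assignment: Eriksen→Ops role, Farahani→Lead role, Quispe→Frontend role, Rivera→Backend role, Lindqvist→Data role, Santos→QA role = 513 pts.
Swapping Rivera↔Santos (Rivera→QA role 33 pts, Santos→Backend role 39 pts) loses 123.
Every other assignment is strictly worse.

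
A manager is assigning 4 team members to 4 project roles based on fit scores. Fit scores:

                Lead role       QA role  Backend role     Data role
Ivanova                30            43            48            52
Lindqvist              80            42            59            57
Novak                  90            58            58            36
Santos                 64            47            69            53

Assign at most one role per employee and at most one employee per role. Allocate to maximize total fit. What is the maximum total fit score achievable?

Maximum total: 259 pts

Optimal: Ivanova→QA role (43 pts), Lindqvist→Data role (57 pts), Novak→Lead role (90 pts), Santos→Backend role (69 pts) — total 43+57+90+69 = 259 pts.
Column-greedy (each role in turn goes to its best remaining employee) gives 248 pts, worse by 11.
Swapping Novak↔Santos (Novak→Backend role 58 pts, Santos→Lead role 64 pts) loses 37.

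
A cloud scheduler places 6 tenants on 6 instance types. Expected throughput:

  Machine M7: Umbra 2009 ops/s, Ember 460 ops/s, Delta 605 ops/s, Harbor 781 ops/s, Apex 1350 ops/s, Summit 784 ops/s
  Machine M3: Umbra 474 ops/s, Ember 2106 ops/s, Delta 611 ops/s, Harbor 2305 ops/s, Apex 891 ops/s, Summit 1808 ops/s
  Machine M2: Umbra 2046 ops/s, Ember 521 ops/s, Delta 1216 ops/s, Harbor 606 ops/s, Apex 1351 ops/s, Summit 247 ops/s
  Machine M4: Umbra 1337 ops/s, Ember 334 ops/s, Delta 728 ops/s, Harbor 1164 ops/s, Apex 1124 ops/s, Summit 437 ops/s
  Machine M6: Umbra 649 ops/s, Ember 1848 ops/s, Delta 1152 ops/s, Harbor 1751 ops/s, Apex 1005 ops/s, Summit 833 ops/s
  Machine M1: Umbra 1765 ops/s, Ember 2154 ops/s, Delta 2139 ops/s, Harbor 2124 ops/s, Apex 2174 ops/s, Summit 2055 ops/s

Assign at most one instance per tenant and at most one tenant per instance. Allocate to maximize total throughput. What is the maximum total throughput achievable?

Max total: 10557 ops/s

Optimal: Umbra→Machine M7 (2009 ops/s), Ember→Machine M6 (1848 ops/s), Delta→Machine M2 (1216 ops/s), Harbor→Machine M3 (2305 ops/s), Apex→Machine M4 (1124 ops/s), Summit→Machine M1 (2055 ops/s) — total 2009+1848+1216+2305+1124+2055 = 10557 ops/s.
Column-greedy (each instance in turn goes to its best remaining tenant) gives 10296 ops/s, worse by 261.
Next-best assignment: Umbra→Machine M2, Ember→Machine M6, Delta→Machine M1, Harbor→Machine M4, Apex→Machine M7, Summit→Machine M3 = 10355 ops/s.
Every other assignment is strictly worse.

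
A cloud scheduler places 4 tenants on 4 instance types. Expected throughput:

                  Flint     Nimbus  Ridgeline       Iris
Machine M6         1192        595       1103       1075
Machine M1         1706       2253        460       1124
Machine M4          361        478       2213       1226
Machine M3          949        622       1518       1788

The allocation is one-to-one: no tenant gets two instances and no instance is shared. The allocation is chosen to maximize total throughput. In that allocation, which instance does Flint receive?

Flint receives Machine M6.

Optimal: Flint→Machine M6 (1192 ops/s), Nimbus→Machine M1 (2253 ops/s), Ridgeline→Machine M4 (2213 ops/s), Iris→Machine M3 (1788 ops/s) — total 1192+2253+2213+1788 = 7446 ops/s.
Row-greedy (each tenant in turn takes its best remaining instance) gives 5616 ops/s, worse by 1830.
No other one-to-one assignment exceeds 7446 ops/s.
Flint's own top instance is Machine M1 (1706 ops/s), but forcing Flint→Machine M1 and reassigning the rest optimally gives only 6302 ops/s — worse by 1144.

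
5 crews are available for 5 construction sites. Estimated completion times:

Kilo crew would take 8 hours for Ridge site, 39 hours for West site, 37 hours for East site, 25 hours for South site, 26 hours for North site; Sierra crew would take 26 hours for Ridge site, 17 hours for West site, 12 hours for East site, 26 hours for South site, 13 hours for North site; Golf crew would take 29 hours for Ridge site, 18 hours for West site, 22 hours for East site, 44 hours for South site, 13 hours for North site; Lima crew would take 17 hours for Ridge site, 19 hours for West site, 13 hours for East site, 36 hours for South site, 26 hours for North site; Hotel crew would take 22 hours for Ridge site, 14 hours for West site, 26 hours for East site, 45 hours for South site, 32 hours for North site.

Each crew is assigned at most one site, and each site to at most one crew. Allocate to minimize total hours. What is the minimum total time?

Treat this as an assignment problem: match each crew to one site.
Optimal: Kilo crew→Ridge site (8 hours), Sierra crew→South site (26 hours), Golf crew→North site (13 hours), Lima crew→East site (13 hours), Hotel crew→West site (14 hours) — total 8+26+13+13+14 = 74 hours.
Column-greedy (each site in turn goes to its cheapest remaining crew) gives 83 hours, worse by 9.
Swapping Lima crew↔Hotel crew (Lima crew→West site 19 hours, Hotel crew→East site 26 hours) adds 18.

Min total: 74 hours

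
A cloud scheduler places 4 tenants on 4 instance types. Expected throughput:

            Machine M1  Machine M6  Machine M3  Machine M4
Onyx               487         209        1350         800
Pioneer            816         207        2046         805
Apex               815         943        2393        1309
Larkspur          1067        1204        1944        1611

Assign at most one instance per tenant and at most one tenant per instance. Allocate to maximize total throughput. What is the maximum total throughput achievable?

This is a one-to-one assignment (maximum-weight bipartite matching).
Optimal: Onyx→Machine M4 (800 ops/s), Pioneer→Machine M1 (816 ops/s), Apex→Machine M3 (2393 ops/s), Larkspur→Machine M6 (1204 ops/s) — total 800+816+2393+1204 = 5213 ops/s.
Column-greedy (each instance in turn goes to its best remaining tenant) gives 4856 ops/s, worse by 357.
Next-best assignment: Onyx→Machine M1, Pioneer→Machine M3, Apex→Machine M6, Larkspur→Machine M4 = 5087 ops/s.
Swapping Larkspur↔Pioneer (Larkspur→Machine M1 1067 ops/s, Pioneer→Machine M6 207 ops/s) loses 746.
Checked against all permutations: 5213 ops/s is optimal.

Max total: 5213 ops/s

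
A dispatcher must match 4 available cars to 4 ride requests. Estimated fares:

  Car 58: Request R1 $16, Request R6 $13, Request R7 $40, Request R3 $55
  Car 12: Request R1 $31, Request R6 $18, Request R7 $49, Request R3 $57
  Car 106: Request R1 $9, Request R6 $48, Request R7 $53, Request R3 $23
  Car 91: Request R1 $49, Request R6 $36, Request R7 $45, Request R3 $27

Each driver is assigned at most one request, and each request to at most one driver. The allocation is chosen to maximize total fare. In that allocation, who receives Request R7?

Car 12 receives Request R7.

Optimal: Car 58→Request R3 ($55), Car 12→Request R7 ($49), Car 106→Request R6 ($48), Car 91→Request R1 ($49) — total 55+49+48+49 = $201.
Max-entry greedy (repeatedly take the single best remaining cell) gives $172, worse by 29.
Car 12's own top request is Request R3 ($57), but forcing Car 12→Request R3 and reassigning the rest optimally gives only $194 — worse by 7.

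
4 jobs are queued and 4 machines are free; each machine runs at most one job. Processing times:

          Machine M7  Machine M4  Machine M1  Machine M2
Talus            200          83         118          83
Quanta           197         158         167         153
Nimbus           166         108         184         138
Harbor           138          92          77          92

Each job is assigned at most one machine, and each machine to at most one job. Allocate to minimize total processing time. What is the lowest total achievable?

Optimal: Talus→Machine M2 (83 min), Quanta→Machine M7 (197 min), Nimbus→Machine M4 (108 min), Harbor→Machine M1 (77 min) — total 83+197+108+77 = 465 min.
Min-entry greedy (repeatedly take the single cheapest remaining cell) gives 495 min, worse by 30.

Minimum total: 465 min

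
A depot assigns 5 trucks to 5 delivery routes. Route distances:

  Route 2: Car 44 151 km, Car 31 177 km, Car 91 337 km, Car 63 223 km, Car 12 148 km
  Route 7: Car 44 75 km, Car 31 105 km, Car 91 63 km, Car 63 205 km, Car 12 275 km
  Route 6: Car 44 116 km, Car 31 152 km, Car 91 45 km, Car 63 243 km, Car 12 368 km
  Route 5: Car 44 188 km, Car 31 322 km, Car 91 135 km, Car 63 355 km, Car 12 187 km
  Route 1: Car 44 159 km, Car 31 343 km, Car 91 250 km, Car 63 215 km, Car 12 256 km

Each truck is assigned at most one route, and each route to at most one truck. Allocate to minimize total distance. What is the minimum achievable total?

Optimal: Car 44→Route 7 (75 km), Car 31→Route 2 (177 km), Car 91→Route 6 (45 km), Car 63→Route 1 (215 km), Car 12→Route 5 (187 km) — total 75+177+45+215+187 = 699 km.
Column-greedy (each route in turn goes to its cheapest remaining truck) gives 864 km, worse by 165.

Min total: 699 km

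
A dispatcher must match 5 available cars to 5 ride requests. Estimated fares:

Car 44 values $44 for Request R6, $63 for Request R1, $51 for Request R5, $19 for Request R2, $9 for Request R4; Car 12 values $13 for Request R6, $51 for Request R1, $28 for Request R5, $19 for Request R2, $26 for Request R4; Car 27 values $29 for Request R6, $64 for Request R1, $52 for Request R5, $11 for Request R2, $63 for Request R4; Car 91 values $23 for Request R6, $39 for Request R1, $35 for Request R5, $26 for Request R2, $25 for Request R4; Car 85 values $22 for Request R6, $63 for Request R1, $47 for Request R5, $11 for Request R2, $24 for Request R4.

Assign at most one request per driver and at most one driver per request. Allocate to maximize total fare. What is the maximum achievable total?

This is a one-to-one assignment (maximum-weight bipartite matching).
Optimal: Car 44→Request R6 ($44), Car 12→Request R1 ($51), Car 27→Request R4 ($63), Car 91→Request R2 ($26), Car 85→Request R5 ($47) — total 44+51+63+26+47 = $231.
Max-entry greedy (repeatedly take the single best remaining cell) gives $189, worse by 42.
Swapping Car 27↔Car 12 (Car 27→Request R1 $64, Car 12→Request R4 $26) loses 24.

Maximum total: $231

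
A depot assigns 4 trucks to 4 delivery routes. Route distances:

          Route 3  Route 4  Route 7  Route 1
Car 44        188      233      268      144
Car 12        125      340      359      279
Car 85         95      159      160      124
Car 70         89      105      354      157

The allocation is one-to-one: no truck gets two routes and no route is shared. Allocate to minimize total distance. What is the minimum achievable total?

Optimal: Car 44→Route 1 (144 km), Car 12→Route 3 (125 km), Car 85→Route 7 (160 km), Car 70→Route 4 (105 km) — total 144+125+160+105 = 534 km.
Column-greedy (each route in turn goes to its cheapest remaining truck) gives 795 km, worse by 261.
Next-best assignment: Car 44→Route 7, Car 12→Route 3, Car 85→Route 1, Car 70→Route 4 = 622 km.
No other one-to-one assignment undercuts 534 km.

Minimum total: 534 km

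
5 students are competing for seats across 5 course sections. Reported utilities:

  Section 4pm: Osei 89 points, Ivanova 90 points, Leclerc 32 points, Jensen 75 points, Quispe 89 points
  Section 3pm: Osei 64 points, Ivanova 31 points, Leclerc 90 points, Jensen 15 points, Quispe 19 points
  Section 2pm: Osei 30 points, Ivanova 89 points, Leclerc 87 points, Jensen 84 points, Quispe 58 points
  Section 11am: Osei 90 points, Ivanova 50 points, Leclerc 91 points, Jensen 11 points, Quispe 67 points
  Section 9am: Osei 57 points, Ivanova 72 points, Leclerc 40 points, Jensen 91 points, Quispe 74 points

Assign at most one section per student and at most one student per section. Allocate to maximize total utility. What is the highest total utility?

Optimal: Osei→Section 11am (90 points), Ivanova→Section 2pm (89 points), Leclerc→Section 3pm (90 points), Jensen→Section 9am (91 points), Quispe→Section 4pm (89 points) — total 90+89+90+91+89 = 449 points.
Row-greedy (each student in turn takes its best remaining section) gives 419 points, worse by 30.
Swapping Osei↔Ivanova (Osei→Section 2pm 30 points, Ivanova→Section 11am 50 points) loses 99.

Maximum total: 449 points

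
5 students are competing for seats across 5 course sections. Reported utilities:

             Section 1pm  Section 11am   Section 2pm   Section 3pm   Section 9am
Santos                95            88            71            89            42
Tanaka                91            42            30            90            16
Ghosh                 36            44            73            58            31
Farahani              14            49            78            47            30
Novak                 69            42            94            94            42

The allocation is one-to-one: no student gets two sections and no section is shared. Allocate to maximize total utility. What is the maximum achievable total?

Max total: 382 points

Optimal: Santos→Section 11am (88 points), Tanaka→Section 1pm (91 points), Ghosh→Section 9am (31 points), Farahani→Section 2pm (78 points), Novak→Section 3pm (94 points) — total 88+91+31+78+94 = 382 points.
Swapping Ghosh↔Farahani (Ghosh→Section 2pm 73 points, Farahani→Section 9am 30 points) loses 6.
Checked against all permutations: 382 points is optimal.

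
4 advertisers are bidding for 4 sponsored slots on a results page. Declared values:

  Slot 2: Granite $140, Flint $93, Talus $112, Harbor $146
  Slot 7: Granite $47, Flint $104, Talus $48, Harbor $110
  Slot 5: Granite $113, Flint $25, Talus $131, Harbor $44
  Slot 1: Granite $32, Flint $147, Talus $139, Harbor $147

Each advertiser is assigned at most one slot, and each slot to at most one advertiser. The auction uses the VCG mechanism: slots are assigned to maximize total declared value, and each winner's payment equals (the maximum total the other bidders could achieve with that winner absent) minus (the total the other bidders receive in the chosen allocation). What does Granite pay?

Efficient allocation: Granite→Slot 2 ($140), Flint→Slot 1 ($147), Talus→Slot 5 ($131), Harbor→Slot 7 ($110); total welfare W = $528.
Granite receives Slot 2 at value $140, so the others get W − 140 = $388.
Without Granite: best allocation of the remaining 3 bidders over all 4 slots is Flint→Slot 1 ($147), Talus→Slot 5 ($131), Harbor→Slot 2 ($146), total $424.
VCG payment = (others' best without Granite) − (others' welfare with Granite) = 424 − 388 = $36.

Granite pays $36.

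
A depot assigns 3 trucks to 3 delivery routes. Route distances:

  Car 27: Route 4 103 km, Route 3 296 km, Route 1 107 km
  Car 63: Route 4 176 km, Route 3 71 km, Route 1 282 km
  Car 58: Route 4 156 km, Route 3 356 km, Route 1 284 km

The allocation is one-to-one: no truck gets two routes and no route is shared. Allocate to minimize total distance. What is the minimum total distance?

Optimal: Car 27→Route 1 (107 km), Car 63→Route 3 (71 km), Car 58→Route 4 (156 km) — total 107+71+156 = 334 km.
Min-entry greedy (repeatedly take the single cheapest remaining cell) gives 458 km, worse by 124.

Min total: 334 km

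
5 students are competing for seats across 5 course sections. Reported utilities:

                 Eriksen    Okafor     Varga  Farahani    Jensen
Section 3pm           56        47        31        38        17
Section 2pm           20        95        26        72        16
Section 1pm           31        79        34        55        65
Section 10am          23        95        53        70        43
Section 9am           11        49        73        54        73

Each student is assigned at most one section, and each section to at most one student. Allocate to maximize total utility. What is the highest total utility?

Maximum total: 361 points

Optimal: Eriksen→Section 3pm (56 points), Okafor→Section 10am (95 points), Varga→Section 9am (73 points), Farahani→Section 2pm (72 points), Jensen→Section 1pm (65 points) — total 56+95+73+72+65 = 361 points.
Column-greedy (each section in turn goes to its best remaining student) gives 359 points, worse by 2.
Next-best assignment: Eriksen→Section 3pm, Okafor→Section 2pm, Varga→Section 9am, Farahani→Section 10am, Jensen→Section 1pm = 359 points.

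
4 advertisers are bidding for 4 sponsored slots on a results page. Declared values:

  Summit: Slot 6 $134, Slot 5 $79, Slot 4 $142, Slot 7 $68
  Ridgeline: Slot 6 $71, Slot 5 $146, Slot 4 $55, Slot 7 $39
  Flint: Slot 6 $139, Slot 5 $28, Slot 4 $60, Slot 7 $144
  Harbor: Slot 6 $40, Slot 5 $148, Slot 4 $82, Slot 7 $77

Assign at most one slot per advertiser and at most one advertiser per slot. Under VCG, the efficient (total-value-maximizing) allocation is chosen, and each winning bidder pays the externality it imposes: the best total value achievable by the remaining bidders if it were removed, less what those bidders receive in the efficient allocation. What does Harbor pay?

Efficient allocation: Summit→Slot 6 ($134), Ridgeline→Slot 5 ($146), Flint→Slot 7 ($144), Harbor→Slot 4 ($82); total welfare W = $506.
Harbor receives Slot 4 at value $82, so the others get W − 82 = $424.
Without Harbor: best allocation of the remaining 3 bidders over all 4 slots is Summit→Slot 4 ($142), Ridgeline→Slot 5 ($146), Flint→Slot 7 ($144), total $432.
VCG payment = (others' best without Harbor) − (others' welfare with Harbor) = 432 − 424 = $8.

Harbor pays $8.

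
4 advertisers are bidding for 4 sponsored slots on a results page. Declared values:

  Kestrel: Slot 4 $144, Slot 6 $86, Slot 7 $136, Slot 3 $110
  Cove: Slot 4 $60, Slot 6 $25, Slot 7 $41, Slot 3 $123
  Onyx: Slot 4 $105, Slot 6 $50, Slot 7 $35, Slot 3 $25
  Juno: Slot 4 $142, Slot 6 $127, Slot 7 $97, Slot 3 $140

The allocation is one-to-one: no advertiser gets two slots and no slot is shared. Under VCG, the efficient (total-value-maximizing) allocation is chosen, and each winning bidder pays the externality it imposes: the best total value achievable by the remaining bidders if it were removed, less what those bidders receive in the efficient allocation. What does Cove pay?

Efficient allocation: Kestrel→Slot 7 ($136), Cove→Slot 3 ($123), Onyx→Slot 4 ($105), Juno→Slot 6 ($127); total welfare W = $491.
Cove receives Slot 3 at value $123, so the others get W − 123 = $368.
Without Cove: best allocation of the remaining 3 bidders over all 4 slots is Kestrel→Slot 7 ($136), Onyx→Slot 4 ($105), Juno→Slot 3 ($140), total $381.
VCG payment = (others' best without Cove) − (others' welfare with Cove) = 381 − 368 = $13.

Cove pays $13.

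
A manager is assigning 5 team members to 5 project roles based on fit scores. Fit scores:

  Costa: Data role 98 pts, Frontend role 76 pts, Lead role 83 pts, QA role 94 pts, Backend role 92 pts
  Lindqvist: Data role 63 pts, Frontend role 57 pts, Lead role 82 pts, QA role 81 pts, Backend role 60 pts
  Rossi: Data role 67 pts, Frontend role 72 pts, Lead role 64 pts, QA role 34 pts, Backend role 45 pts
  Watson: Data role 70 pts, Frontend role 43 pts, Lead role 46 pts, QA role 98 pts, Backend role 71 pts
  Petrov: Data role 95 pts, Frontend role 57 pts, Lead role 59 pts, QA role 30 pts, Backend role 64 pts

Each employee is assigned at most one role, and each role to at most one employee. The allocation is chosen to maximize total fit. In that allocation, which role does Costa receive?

Optimal: Costa→Backend role (92 pts), Lindqvist→Lead role (82 pts), Rossi→Frontend role (72 pts), Watson→QA role (98 pts), Petrov→Data role (95 pts) — total 92+82+72+98+95 = 439 pts.
Max-entry greedy (repeatedly take the single best remaining cell) gives 414 pts, worse by 25.
Swapping Rossi↔Watson (Rossi→QA role 34 pts, Watson→Frontend role 43 pts) loses 93.
Costa's own top role is Data role (98 pts), but forcing Costa→Data role and reassigning the rest optimally gives only 414 pts — worse by 25.

Costa receives Backend role.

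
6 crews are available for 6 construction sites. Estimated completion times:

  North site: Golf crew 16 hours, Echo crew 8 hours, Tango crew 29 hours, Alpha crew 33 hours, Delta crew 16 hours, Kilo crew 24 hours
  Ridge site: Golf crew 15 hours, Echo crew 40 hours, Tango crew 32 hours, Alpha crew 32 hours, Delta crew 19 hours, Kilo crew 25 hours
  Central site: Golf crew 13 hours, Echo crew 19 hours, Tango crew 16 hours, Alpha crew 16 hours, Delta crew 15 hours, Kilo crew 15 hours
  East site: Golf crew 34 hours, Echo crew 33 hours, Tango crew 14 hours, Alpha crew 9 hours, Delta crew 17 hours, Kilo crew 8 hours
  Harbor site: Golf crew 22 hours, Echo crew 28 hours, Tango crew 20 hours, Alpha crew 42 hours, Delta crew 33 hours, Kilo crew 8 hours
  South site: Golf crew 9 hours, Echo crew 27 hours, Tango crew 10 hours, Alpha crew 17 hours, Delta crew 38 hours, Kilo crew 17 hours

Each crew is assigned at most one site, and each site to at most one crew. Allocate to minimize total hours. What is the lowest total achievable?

Optimal: Golf crew→Ridge site (15 hours), Echo crew→North site (8 hours), Tango crew→South site (10 hours), Alpha crew→East site (9 hours), Delta crew→Central site (15 hours), Kilo crew→Harbor site (8 hours) — total 15+8+10+9+15+8 = 65 hours.
Row-greedy (each crew in turn takes its cheapest remaining site) gives 74 hours, worse by 9.
Swapping Alpha crew↔Golf crew (Alpha crew→Ridge site 32 hours, Golf crew→East site 34 hours) adds 42.
Checked against all permutations: 65 hours is optimal.

Minimum total: 65 hours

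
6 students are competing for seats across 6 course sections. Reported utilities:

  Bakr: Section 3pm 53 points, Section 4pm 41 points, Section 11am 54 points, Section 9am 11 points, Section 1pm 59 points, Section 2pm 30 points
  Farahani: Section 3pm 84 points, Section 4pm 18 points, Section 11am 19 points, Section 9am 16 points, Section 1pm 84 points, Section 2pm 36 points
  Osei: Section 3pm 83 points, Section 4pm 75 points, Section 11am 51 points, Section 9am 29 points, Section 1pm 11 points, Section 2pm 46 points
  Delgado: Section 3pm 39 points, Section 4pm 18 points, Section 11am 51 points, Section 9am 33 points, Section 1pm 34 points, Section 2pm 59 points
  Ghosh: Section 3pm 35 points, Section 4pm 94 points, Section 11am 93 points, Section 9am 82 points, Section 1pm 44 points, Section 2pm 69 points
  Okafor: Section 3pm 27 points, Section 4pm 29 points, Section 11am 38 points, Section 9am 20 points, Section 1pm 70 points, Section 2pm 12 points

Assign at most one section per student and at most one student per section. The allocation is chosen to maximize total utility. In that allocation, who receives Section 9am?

Ghosh receives Section 9am.

Optimal: Bakr→Section 11am (54 points), Farahani→Section 3pm (84 points), Osei→Section 4pm (75 points), Delgado→Section 2pm (59 points), Ghosh→Section 9am (82 points), Okafor→Section 1pm (70 points) — total 54+84+75+59+82+70 = 424 points.
Row-greedy (each student in turn takes its best remaining section) gives 390 points, worse by 34.
No other one-to-one assignment exceeds 424 points.
Ghosh's own top section is Section 4pm (94 points), but forcing Ghosh→Section 4pm and reassigning the rest optimally gives only 394 points — worse by 30.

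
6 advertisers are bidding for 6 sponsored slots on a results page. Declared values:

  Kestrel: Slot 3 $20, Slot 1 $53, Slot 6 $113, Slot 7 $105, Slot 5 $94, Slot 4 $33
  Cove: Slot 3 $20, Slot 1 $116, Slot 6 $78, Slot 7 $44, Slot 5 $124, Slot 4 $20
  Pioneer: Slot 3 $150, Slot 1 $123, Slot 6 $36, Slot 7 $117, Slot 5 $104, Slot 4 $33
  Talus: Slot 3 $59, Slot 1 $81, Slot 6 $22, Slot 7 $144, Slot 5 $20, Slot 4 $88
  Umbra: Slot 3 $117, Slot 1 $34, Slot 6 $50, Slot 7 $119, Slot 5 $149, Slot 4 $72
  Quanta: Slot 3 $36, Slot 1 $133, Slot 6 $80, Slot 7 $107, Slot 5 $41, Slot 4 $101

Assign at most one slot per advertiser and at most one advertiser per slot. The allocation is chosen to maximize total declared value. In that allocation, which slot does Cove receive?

Treat this as an assignment problem: match each advertiser to one slot.
Optimal: Kestrel→Slot 6 ($113), Cove→Slot 1 ($116), Pioneer→Slot 3 ($150), Talus→Slot 7 ($144), Umbra→Slot 5 ($149), Quanta→Slot 4 ($101) — total 113+116+150+144+149+101 = $773.
Cove's own top slot is Slot 5 ($124), but forcing Cove→Slot 5 and reassigning the rest optimally gives only $736 — worse by 37.

Cove receives Slot 1.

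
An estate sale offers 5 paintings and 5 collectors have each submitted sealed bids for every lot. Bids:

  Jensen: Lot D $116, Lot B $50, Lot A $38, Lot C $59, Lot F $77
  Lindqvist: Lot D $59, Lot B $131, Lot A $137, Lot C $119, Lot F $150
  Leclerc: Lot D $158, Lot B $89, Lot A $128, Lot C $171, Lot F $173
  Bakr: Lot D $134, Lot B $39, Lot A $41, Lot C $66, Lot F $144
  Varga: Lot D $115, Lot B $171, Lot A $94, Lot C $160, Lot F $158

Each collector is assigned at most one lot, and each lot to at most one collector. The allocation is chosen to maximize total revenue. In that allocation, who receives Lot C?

Optimal: Jensen→Lot D ($116), Lindqvist→Lot A ($137), Leclerc→Lot C ($171), Bakr→Lot F ($144), Varga→Lot B ($171) — total 116+137+171+144+171 = $739.
Next-best assignment: Jensen→Lot F, Lindqvist→Lot A, Leclerc→Lot C, Bakr→Lot D, Varga→Lot B = $690.
Leclerc's own top lot is Lot F ($173), but forcing Leclerc→Lot F and reassigning the rest optimally gives only $674 — worse by 65.

Leclerc receives Lot C.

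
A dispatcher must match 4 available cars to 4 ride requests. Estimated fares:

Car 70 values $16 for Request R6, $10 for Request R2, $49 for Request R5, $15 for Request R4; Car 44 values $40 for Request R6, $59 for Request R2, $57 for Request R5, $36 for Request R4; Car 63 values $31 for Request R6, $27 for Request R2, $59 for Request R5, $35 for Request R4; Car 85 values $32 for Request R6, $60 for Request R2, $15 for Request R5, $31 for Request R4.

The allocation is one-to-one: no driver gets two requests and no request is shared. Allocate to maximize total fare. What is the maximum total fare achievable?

Max total: $184

Optimal: Car 70→Request R5 ($49), Car 44→Request R6 ($40), Car 63→Request R4 ($35), Car 85→Request R2 ($60) — total 49+40+35+60 = $184.
Column-greedy (each request in turn goes to its best remaining driver) gives $174, worse by 10.
Swapping Car 63↔Car 70 (Car 63→Request R5 $59, Car 70→Request R4 $15) loses 10.
No other one-to-one assignment exceeds $184.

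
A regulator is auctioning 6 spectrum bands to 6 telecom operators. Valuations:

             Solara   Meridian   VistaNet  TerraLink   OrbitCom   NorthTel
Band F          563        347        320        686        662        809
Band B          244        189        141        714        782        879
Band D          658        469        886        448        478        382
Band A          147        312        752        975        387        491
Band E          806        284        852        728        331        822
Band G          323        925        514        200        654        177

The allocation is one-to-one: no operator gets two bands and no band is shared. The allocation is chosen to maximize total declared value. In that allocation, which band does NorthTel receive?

NorthTel receives Band F.

Optimal: Solara→Band E ($806M), Meridian→Band G ($925M), VistaNet→Band D ($886M), TerraLink→Band A ($975M), OrbitCom→Band B ($782M), NorthTel→Band F ($809M) — total 806+925+886+975+782+809 = $5183M.
Max-entry greedy (repeatedly take the single best remaining cell) gives $5133M, worse by 50.
NorthTel's own top band is Band B ($879M), but forcing NorthTel→Band B and reassigning the rest optimally gives only $5133M — worse by 50.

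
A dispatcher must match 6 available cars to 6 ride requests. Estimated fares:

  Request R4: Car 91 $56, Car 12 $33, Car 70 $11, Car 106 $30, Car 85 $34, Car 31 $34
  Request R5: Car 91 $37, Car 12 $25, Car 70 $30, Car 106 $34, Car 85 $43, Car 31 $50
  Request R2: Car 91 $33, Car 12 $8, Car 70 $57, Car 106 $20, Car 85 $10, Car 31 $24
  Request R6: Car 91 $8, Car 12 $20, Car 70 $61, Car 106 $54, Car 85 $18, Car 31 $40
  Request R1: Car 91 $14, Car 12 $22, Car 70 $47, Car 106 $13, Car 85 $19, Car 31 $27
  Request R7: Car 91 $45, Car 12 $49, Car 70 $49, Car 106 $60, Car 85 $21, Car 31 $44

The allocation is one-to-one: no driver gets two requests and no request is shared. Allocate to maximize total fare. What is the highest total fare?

Max total: $286

Treat this as an assignment problem: match each driver to one request.
Optimal: Car 91→Request R4 ($56), Car 12→Request R7 ($49), Car 70→Request R2 ($57), Car 106→Request R6 ($54), Car 85→Request R5 ($43), Car 31→Request R1 ($27) — total 56+49+57+54+43+27 = $286.
Column-greedy (each request in turn goes to its best remaining driver) gives $260, worse by 26.
Next-best assignment: Car 91→Request R4, Car 12→Request R7, Car 70→Request R2, Car 106→Request R6, Car 85→Request R1, Car 31→Request R5 = $285.
Every other assignment is strictly worse.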